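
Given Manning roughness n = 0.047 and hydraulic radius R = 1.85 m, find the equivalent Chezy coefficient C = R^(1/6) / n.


The Chezy coefficient relates to Manning's n through C = R^(1/6) / n.
R^(1/6) = 1.85^(1/6) = 1.107972.
C = 1.107972 / 0.047 = 23.57 m^(1/2)/s.

23.57


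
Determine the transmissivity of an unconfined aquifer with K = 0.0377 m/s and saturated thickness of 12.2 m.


Transmissivity is defined as T = K * h.
T = 0.0377 * 12.2
  = 0.4599 m^2/s.

0.4599


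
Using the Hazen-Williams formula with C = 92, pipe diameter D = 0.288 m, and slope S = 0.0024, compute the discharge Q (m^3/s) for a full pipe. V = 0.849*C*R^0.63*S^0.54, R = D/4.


For a full circular pipe, R = D/4 = 0.288/4 = 0.072 m.
V = 0.849 * 92 * 0.072^0.63 * 0.0024^0.54
  = 0.849 * 92 * 0.190598 * 0.038487
  = 0.573 m/s.
Pipe area A = pi*D^2/4 = pi*0.288^2/4 = 0.0651 m^2.
Q = A * V = 0.0651 * 0.573 = 0.0373 m^3/s.

0.0373


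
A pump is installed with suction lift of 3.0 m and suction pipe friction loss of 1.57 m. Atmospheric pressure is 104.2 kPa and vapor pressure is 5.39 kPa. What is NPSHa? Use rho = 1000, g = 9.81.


NPSHa = p_atm/(rho*g) - z_s - hf_s - p_vap/(rho*g).
p_atm/(rho*g) = 104.2*1000 / (1000*9.81) = 10.622 m.
p_vap/(rho*g) = 5.39*1000 / (1000*9.81) = 0.549 m.
NPSHa = 10.622 - 3.0 - 1.57 - 0.549
      = 5.5 m.

5.5


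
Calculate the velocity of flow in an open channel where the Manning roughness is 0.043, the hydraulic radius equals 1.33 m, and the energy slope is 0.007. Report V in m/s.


Manning's equation gives V = (1/n) * R^(2/3) * S^(1/2).
First, compute R^(2/3) = 1.33^(2/3) = 1.2094.
Next, S^(1/2) = 0.007^(1/2) = 0.083666.
Then 1/n = 1/0.043 = 23.26.
V = 23.26 * 1.2094 * 0.083666 = 2.3531 m/s.

2.3531


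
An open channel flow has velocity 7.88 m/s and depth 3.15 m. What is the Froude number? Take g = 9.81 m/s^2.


The Froude number is defined as Fr = V / sqrt(g*y).
g*y = 9.81 * 3.15 = 30.9015.
sqrt(g*y) = sqrt(30.9015) = 5.5589.
Fr = 7.88 / 5.5589 = 1.4175.

1.4175


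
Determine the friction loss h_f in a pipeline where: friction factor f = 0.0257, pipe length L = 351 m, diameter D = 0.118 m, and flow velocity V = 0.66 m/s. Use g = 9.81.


Darcy-Weisbach equation: h_f = f * (L/D) * V^2/(2g).
f * L/D = 0.0257 * 351/0.118 = 76.4466.
V^2/(2g) = 0.66^2 / (2*9.81) = 0.4356 / 19.62 = 0.0222 m.
h_f = 76.4466 * 0.0222 = 1.697 m.

1.697


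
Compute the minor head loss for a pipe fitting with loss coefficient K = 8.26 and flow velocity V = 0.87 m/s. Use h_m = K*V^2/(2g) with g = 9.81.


Minor loss formula: h_m = K * V^2/(2g).
V^2 = 0.87^2 = 0.7569.
V^2/(2g) = 0.7569 / 19.62 = 0.0386 m.
h_m = 8.26 * 0.0386 = 0.3187 m.

0.3187


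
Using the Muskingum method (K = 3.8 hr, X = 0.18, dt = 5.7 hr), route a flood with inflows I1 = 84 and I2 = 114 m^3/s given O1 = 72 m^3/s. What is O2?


Muskingum coefficients:
denom = 2*K*(1-X) + dt = 2*3.8*(1-0.18) + 5.7 = 11.932.
C0 = (dt - 2*K*X)/denom = (5.7 - 2*3.8*0.18)/11.932 = 0.3631.
C1 = (dt + 2*K*X)/denom = (5.7 + 2*3.8*0.18)/11.932 = 0.5924.
C2 = (2*K*(1-X) - dt)/denom = 0.0446.
O2 = C0*I2 + C1*I1 + C2*O1
   = 0.3631*114 + 0.5924*84 + 0.0446*72
   = 94.36 m^3/s.

94.36


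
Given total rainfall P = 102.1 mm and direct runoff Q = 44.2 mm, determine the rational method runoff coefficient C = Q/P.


The runoff coefficient C = runoff depth / rainfall depth.
C = 44.2 / 102.1
  = 0.4329.

0.4329


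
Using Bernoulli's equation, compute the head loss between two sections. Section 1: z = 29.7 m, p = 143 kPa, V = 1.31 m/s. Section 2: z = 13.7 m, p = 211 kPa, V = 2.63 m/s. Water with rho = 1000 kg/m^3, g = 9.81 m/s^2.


Total head at each section: H = z + p/(rho*g) + V^2/(2g).
H1 = 29.7 + 143*1000/(1000*9.81) + 1.31^2/(2*9.81)
   = 29.7 + 14.577 + 0.0875
   = 44.364 m.
H2 = 13.7 + 211*1000/(1000*9.81) + 2.63^2/(2*9.81)
   = 13.7 + 21.509 + 0.3525
   = 35.561 m.
h_L = H1 - H2 = 44.364 - 35.561 = 8.803 m.

8.803


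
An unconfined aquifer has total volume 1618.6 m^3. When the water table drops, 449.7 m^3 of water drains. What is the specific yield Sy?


Specific yield Sy = Volume drained / Total volume.
Sy = 449.7 / 1618.6
   = 0.2778.

0.2778


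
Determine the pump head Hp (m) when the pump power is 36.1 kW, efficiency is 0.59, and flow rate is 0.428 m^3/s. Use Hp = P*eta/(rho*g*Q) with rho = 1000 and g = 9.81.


Pump head formula: Hp = P * eta / (rho * g * Q).
Numerator: P * eta = 36.1 * 1000 * 0.59 = 21299.0 W.
Denominator: rho * g * Q = 1000 * 9.81 * 0.428 = 4198.68.
Hp = 21299.0 / 4198.68 = 5.07 m.

5.07


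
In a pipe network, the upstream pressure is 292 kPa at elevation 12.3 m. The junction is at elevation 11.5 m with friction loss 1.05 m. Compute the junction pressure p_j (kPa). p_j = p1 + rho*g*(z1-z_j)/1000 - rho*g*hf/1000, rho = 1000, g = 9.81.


Junction pressure: p_j = p1 + rho*g*(z1 - z_j)/1000 - rho*g*hf/1000.
Elevation term = 1000*9.81*(12.3 - 11.5)/1000 = 7.848 kPa.
Friction term = 1000*9.81*1.05/1000 = 10.3 kPa.
p_j = 292 + 7.848 - 10.3 = 289.55 kPa.

289.55


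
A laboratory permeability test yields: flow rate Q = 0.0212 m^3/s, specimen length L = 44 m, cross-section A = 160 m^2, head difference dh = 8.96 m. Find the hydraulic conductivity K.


From K = Q*L / (A*dh):
Numerator: Q*L = 0.0212 * 44 = 0.9328.
Denominator: A*dh = 160 * 8.96 = 1433.6.
K = 0.9328 / 1433.6 = 0.000651 m/s.

0.000651


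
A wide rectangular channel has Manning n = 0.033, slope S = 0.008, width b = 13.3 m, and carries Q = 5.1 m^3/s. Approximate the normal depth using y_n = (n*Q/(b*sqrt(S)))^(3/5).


We use the wide-channel approximation y_n = (n*Q/(b*sqrt(S)))^(3/5).
sqrt(S) = sqrt(0.008) = 0.089443.
Numerator: n*Q = 0.033 * 5.1 = 0.1683.
Denominator: b*sqrt(S) = 13.3 * 0.089443 = 1.189592.
arg = 0.1415.
y_n = 0.1415^(3/5) = 0.3093 m.

0.3093


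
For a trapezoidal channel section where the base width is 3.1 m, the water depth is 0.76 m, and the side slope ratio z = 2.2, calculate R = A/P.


For a trapezoidal section with side slope z:
A = (b + z*y)*y = (3.1 + 2.2*0.76)*0.76 = 3.627 m^2.
P = b + 2*y*sqrt(1 + z^2) = 3.1 + 2*0.76*sqrt(1 + 2.2^2) = 6.773 m.
R = A/P = 3.627 / 6.773 = 0.5354 m.

0.5354


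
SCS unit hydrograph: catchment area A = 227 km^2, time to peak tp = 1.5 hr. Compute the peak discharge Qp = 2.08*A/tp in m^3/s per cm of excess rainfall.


SCS formula: Qp = 2.08 * A / tp.
Qp = 2.08 * 227 / 1.5
   = 472.16 / 1.5
   = 314.77 m^3/s per cm.

314.77


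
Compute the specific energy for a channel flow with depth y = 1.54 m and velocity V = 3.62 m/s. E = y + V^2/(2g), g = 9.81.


Specific energy E = y + V^2/(2g).
Velocity head = V^2/(2g) = 3.62^2 / (2*9.81) = 13.1044 / 19.62 = 0.6679 m.
E = 1.54 + 0.6679 = 2.2079 m.

2.2079


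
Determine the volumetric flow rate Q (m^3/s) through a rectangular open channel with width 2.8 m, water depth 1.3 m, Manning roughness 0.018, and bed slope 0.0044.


For a rectangular channel, the cross-sectional area A = b * y = 2.8 * 1.3 = 3.64 m^2.
The wetted perimeter P = b + 2y = 2.8 + 2*1.3 = 5.4 m.
Hydraulic radius R = A/P = 3.64/5.4 = 0.6741 m.
Velocity V = (1/n)*R^(2/3)*S^(1/2) = (1/0.018)*0.6741^(2/3)*0.0044^(1/2) = 2.8331 m/s.
Discharge Q = A * V = 3.64 * 2.8331 = 10.312 m^3/s.

10.312


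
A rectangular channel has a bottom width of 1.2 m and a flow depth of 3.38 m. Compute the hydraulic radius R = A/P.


For a rectangular section:
Flow area A = b * y = 1.2 * 3.38 = 4.06 m^2.
Wetted perimeter P = b + 2y = 1.2 + 2*3.38 = 7.96 m.
Hydraulic radius R = A/P = 4.06 / 7.96 = 0.5095 m.

0.5095


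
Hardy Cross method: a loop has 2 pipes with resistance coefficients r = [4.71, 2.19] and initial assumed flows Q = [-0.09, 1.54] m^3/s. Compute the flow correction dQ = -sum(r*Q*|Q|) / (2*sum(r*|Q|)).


Numerator terms (r*Q*|Q|): 4.71*-0.09*|-0.09| = -0.0382; 2.19*1.54*|1.54| = 5.1938.
Sum of numerator = 5.1557.
Denominator terms (r*|Q|): 4.71*|-0.09| = 0.4239; 2.19*|1.54| = 3.3726.
2 * sum of denominator = 2 * 3.7965 = 7.593.
dQ = -5.1557 / 7.593 = -0.679 m^3/s.

-0.679


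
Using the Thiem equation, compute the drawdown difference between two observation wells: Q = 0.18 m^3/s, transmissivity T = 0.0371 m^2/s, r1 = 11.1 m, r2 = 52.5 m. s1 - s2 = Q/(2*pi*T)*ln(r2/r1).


Thiem equation: s1 - s2 = Q/(2*pi*T) * ln(r2/r1).
ln(r2/r1) = ln(52.5/11.1) = 1.5539.
Q/(2*pi*T) = 0.18 / (2*pi*0.0371) = 0.18 / 0.2331 = 0.7722.
s1 - s2 = 0.7722 * 1.5539 = 1.1999 m.

1.1999


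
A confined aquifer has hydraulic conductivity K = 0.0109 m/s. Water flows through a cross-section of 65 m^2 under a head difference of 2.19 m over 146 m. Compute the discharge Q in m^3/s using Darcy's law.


Darcy's law: Q = K * A * i, where i = dh/L.
Hydraulic gradient i = 2.19 / 146 = 0.015.
Q = 0.0109 * 65 * 0.015
  = 0.0106 m^3/s.

0.0106


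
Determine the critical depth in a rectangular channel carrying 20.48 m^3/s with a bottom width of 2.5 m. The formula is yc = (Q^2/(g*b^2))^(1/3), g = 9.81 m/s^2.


Using yc = (Q^2 / (g * b^2))^(1/3):
Q^2 = 20.48^2 = 419.43.
g * b^2 = 9.81 * 2.5^2 = 9.81 * 6.25 = 61.31.
Q^2 / (g*b^2) = 419.43 / 61.31 = 6.8411.
yc = 6.8411^(1/3) = 1.8983 m.

1.8983


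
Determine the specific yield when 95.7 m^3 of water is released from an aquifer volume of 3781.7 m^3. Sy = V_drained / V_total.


Specific yield Sy = Volume drained / Total volume.
Sy = 95.7 / 3781.7
   = 0.0253.

0.0253


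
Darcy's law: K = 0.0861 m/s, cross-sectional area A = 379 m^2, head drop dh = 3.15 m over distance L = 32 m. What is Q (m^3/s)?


Darcy's law: Q = K * A * i, where i = dh/L.
Hydraulic gradient i = 3.15 / 32 = 0.098437.
Q = 0.0861 * 379 * 0.098437
  = 3.2122 m^3/s.

3.2122


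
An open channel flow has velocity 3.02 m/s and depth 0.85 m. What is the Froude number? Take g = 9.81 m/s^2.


The Froude number is defined as Fr = V / sqrt(g*y).
g*y = 9.81 * 0.85 = 8.3385.
sqrt(g*y) = sqrt(8.3385) = 2.8876.
Fr = 3.02 / 2.8876 = 1.0458.

1.0458


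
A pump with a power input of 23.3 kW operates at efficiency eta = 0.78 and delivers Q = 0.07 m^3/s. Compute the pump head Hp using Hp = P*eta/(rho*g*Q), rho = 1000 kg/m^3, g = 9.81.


Pump head formula: Hp = P * eta / (rho * g * Q).
Numerator: P * eta = 23.3 * 1000 * 0.78 = 18174.0 W.
Denominator: rho * g * Q = 1000 * 9.81 * 0.07 = 686.7.
Hp = 18174.0 / 686.7 = 26.47 m.

26.47


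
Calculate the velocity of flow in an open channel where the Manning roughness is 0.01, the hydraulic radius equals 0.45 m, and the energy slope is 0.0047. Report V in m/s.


Manning's equation gives V = (1/n) * R^(2/3) * S^(1/2).
First, compute R^(2/3) = 0.45^(2/3) = 0.5872.
Next, S^(1/2) = 0.0047^(1/2) = 0.068557.
Then 1/n = 1/0.01 = 100.0.
V = 100.0 * 0.5872 * 0.068557 = 4.0258 m/s.

4.0258


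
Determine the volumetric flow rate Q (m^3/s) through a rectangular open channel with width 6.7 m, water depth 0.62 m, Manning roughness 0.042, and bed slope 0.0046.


For a rectangular channel, the cross-sectional area A = b * y = 6.7 * 0.62 = 4.15 m^2.
The wetted perimeter P = b + 2y = 6.7 + 2*0.62 = 7.94 m.
Hydraulic radius R = A/P = 4.15/7.94 = 0.5232 m.
Velocity V = (1/n)*R^(2/3)*S^(1/2) = (1/0.042)*0.5232^(2/3)*0.0046^(1/2) = 1.0485 m/s.
Discharge Q = A * V = 4.15 * 1.0485 = 4.355 m^3/s.

4.355


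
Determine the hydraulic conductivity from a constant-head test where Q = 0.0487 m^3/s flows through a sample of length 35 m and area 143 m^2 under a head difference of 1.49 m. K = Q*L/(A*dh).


From K = Q*L / (A*dh):
Numerator: Q*L = 0.0487 * 35 = 1.7045.
Denominator: A*dh = 143 * 1.49 = 213.07.
K = 1.7045 / 213.07 = 0.008 m/s.

0.008


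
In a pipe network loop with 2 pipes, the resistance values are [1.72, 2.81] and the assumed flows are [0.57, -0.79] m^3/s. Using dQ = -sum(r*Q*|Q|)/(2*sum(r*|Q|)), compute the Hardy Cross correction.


Numerator terms (r*Q*|Q|): 1.72*0.57*|0.57| = 0.5588; 2.81*-0.79*|-0.79| = -1.7537.
Sum of numerator = -1.1949.
Denominator terms (r*|Q|): 1.72*|0.57| = 0.9804; 2.81*|-0.79| = 2.2199.
2 * sum of denominator = 2 * 3.2003 = 6.4006.
dQ = --1.1949 / 6.4006 = 0.1867 m^3/s.

0.1867


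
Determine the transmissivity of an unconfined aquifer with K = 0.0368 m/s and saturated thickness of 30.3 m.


Transmissivity is defined as T = K * h.
T = 0.0368 * 30.3
  = 1.115 m^2/s.

1.115


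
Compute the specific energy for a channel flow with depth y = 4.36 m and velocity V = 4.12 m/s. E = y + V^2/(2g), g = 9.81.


Specific energy E = y + V^2/(2g).
Velocity head = V^2/(2g) = 4.12^2 / (2*9.81) = 16.9744 / 19.62 = 0.8652 m.
E = 4.36 + 0.8652 = 5.2252 m.

5.2252


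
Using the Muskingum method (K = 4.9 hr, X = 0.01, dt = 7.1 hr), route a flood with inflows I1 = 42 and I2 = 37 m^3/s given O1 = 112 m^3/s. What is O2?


Muskingum coefficients:
denom = 2*K*(1-X) + dt = 2*4.9*(1-0.01) + 7.1 = 16.802.
C0 = (dt - 2*K*X)/denom = (7.1 - 2*4.9*0.01)/16.802 = 0.4167.
C1 = (dt + 2*K*X)/denom = (7.1 + 2*4.9*0.01)/16.802 = 0.4284.
C2 = (2*K*(1-X) - dt)/denom = 0.1549.
O2 = C0*I2 + C1*I1 + C2*O1
   = 0.4167*37 + 0.4284*42 + 0.1549*112
   = 50.76 m^3/s.

50.76


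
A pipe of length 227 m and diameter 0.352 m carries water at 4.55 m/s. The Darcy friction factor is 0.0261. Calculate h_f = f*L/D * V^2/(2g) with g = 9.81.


Darcy-Weisbach equation: h_f = f * (L/D) * V^2/(2g).
f * L/D = 0.0261 * 227/0.352 = 16.8315.
V^2/(2g) = 4.55^2 / (2*9.81) = 20.7025 / 19.62 = 1.0552 m.
h_f = 16.8315 * 1.0552 = 17.76 m.

17.76


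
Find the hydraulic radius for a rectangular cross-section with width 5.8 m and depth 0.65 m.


For a rectangular section:
Flow area A = b * y = 5.8 * 0.65 = 3.77 m^2.
Wetted perimeter P = b + 2y = 5.8 + 2*0.65 = 7.1 m.
Hydraulic radius R = A/P = 3.77 / 7.1 = 0.531 m.

0.531


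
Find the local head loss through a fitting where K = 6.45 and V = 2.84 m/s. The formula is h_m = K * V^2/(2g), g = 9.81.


Minor loss formula: h_m = K * V^2/(2g).
V^2 = 2.84^2 = 8.0656.
V^2/(2g) = 8.0656 / 19.62 = 0.4111 m.
h_m = 6.45 * 0.4111 = 2.6515 m.

2.6515


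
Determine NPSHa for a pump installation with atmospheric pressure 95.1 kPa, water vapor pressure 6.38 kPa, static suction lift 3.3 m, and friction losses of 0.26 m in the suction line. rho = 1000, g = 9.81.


NPSHa = p_atm/(rho*g) - z_s - hf_s - p_vap/(rho*g).
p_atm/(rho*g) = 95.1*1000 / (1000*9.81) = 9.694 m.
p_vap/(rho*g) = 6.38*1000 / (1000*9.81) = 0.65 m.
NPSHa = 9.694 - 3.3 - 0.26 - 0.65
      = 5.48 m.

5.48


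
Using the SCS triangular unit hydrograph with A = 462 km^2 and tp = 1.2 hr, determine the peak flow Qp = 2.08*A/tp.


SCS formula: Qp = 2.08 * A / tp.
Qp = 2.08 * 462 / 1.2
   = 960.96 / 1.2
   = 800.8 m^3/s per cm.

800.8


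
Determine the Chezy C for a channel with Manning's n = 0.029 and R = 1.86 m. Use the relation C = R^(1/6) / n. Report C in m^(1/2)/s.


The Chezy coefficient relates to Manning's n through C = R^(1/6) / n.
R^(1/6) = 1.86^(1/6) = 1.108968.
C = 1.108968 / 0.029 = 38.24 m^(1/2)/s.

38.24


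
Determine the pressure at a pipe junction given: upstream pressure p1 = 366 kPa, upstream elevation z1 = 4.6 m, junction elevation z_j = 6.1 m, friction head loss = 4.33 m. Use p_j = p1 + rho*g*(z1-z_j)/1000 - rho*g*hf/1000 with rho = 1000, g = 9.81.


Junction pressure: p_j = p1 + rho*g*(z1 - z_j)/1000 - rho*g*hf/1000.
Elevation term = 1000*9.81*(4.6 - 6.1)/1000 = -14.715 kPa.
Friction term = 1000*9.81*4.33/1000 = 42.477 kPa.
p_j = 366 + -14.715 - 42.477 = 308.81 kPa.

308.81


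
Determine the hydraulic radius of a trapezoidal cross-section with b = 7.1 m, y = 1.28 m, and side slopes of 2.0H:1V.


For a trapezoidal section with side slope z:
A = (b + z*y)*y = (7.1 + 2.0*1.28)*1.28 = 12.365 m^2.
P = b + 2*y*sqrt(1 + z^2) = 7.1 + 2*1.28*sqrt(1 + 2.0^2) = 12.824 m.
R = A/P = 12.365 / 12.824 = 0.9642 m.

0.9642


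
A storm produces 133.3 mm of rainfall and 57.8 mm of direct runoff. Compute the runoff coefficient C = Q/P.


The runoff coefficient C = runoff depth / rainfall depth.
C = 57.8 / 133.3
  = 0.4336.

0.4336


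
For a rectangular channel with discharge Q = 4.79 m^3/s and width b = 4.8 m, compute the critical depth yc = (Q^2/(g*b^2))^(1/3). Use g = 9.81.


Using yc = (Q^2 / (g * b^2))^(1/3):
Q^2 = 4.79^2 = 22.94.
g * b^2 = 9.81 * 4.8^2 = 9.81 * 23.04 = 226.02.
Q^2 / (g*b^2) = 22.94 / 226.02 = 0.1015.
yc = 0.1015^(1/3) = 0.4665 m.

0.4665


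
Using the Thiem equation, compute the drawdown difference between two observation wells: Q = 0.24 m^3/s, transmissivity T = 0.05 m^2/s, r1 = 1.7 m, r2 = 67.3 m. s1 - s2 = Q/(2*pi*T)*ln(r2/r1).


Thiem equation: s1 - s2 = Q/(2*pi*T) * ln(r2/r1).
ln(r2/r1) = ln(67.3/1.7) = 3.6785.
Q/(2*pi*T) = 0.24 / (2*pi*0.05) = 0.24 / 0.3142 = 0.7639.
s1 - s2 = 0.7639 * 3.6785 = 2.8102 m.

2.8102


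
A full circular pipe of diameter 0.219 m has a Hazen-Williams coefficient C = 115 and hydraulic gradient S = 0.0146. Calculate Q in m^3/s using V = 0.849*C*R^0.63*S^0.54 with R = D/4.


For a full circular pipe, R = D/4 = 0.219/4 = 0.0548 m.
V = 0.849 * 115 * 0.0548^0.63 * 0.0146^0.54
  = 0.849 * 115 * 0.160392 * 0.102035
  = 1.5979 m/s.
Pipe area A = pi*D^2/4 = pi*0.219^2/4 = 0.0377 m^2.
Q = A * V = 0.0377 * 1.5979 = 0.0602 m^3/s.

0.0602


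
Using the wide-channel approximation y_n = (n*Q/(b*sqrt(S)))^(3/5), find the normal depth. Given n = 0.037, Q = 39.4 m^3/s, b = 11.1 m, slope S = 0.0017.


We use the wide-channel approximation y_n = (n*Q/(b*sqrt(S)))^(3/5).
sqrt(S) = sqrt(0.0017) = 0.041231.
Numerator: n*Q = 0.037 * 39.4 = 1.4578.
Denominator: b*sqrt(S) = 11.1 * 0.041231 = 0.457664.
arg = 3.1853.
y_n = 3.1853^(3/5) = 2.004 m.

2.004


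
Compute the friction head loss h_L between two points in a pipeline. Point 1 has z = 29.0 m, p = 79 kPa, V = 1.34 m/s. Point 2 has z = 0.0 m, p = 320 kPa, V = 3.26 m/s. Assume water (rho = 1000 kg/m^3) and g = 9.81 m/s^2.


Total head at each section: H = z + p/(rho*g) + V^2/(2g).
H1 = 29.0 + 79*1000/(1000*9.81) + 1.34^2/(2*9.81)
   = 29.0 + 8.053 + 0.0915
   = 37.145 m.
H2 = 0.0 + 320*1000/(1000*9.81) + 3.26^2/(2*9.81)
   = 0.0 + 32.62 + 0.5417
   = 33.161 m.
h_L = H1 - H2 = 37.145 - 33.161 = 3.983 m.

3.983


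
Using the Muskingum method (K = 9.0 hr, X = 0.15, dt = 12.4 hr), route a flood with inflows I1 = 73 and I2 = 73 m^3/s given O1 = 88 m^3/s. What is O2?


Muskingum coefficients:
denom = 2*K*(1-X) + dt = 2*9.0*(1-0.15) + 12.4 = 27.7.
C0 = (dt - 2*K*X)/denom = (12.4 - 2*9.0*0.15)/27.7 = 0.3502.
C1 = (dt + 2*K*X)/denom = (12.4 + 2*9.0*0.15)/27.7 = 0.5451.
C2 = (2*K*(1-X) - dt)/denom = 0.1047.
O2 = C0*I2 + C1*I1 + C2*O1
   = 0.3502*73 + 0.5451*73 + 0.1047*88
   = 74.57 m^3/s.

74.57


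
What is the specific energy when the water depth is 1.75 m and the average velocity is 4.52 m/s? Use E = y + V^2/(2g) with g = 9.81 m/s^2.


Specific energy E = y + V^2/(2g).
Velocity head = V^2/(2g) = 4.52^2 / (2*9.81) = 20.4304 / 19.62 = 1.0413 m.
E = 1.75 + 1.0413 = 2.7913 m.

2.7913


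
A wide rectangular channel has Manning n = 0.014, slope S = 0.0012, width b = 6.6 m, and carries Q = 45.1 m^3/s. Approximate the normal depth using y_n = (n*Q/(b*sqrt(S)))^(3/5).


We use the wide-channel approximation y_n = (n*Q/(b*sqrt(S)))^(3/5).
sqrt(S) = sqrt(0.0012) = 0.034641.
Numerator: n*Q = 0.014 * 45.1 = 0.6314.
Denominator: b*sqrt(S) = 6.6 * 0.034641 = 0.228631.
arg = 2.7617.
y_n = 2.7617^(3/5) = 1.8395 m.

1.8395


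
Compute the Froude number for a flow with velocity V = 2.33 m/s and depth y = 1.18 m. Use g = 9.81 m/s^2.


The Froude number is defined as Fr = V / sqrt(g*y).
g*y = 9.81 * 1.18 = 11.5758.
sqrt(g*y) = sqrt(11.5758) = 3.4023.
Fr = 2.33 / 3.4023 = 0.6848.

0.6848


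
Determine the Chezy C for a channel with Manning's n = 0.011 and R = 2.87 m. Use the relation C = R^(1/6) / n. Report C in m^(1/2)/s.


The Chezy coefficient relates to Manning's n through C = R^(1/6) / n.
R^(1/6) = 2.87^(1/6) = 1.192103.
C = 1.192103 / 0.011 = 108.37 m^(1/2)/s.

108.37


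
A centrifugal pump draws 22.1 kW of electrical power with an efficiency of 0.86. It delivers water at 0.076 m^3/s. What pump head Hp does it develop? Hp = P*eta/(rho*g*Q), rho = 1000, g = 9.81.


Pump head formula: Hp = P * eta / (rho * g * Q).
Numerator: P * eta = 22.1 * 1000 * 0.86 = 19006.0 W.
Denominator: rho * g * Q = 1000 * 9.81 * 0.076 = 745.56.
Hp = 19006.0 / 745.56 = 25.49 m.

25.49


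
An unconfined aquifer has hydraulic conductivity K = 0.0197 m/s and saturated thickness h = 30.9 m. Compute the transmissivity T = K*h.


Transmissivity is defined as T = K * h.
T = 0.0197 * 30.9
  = 0.6087 m^2/s.

0.6087


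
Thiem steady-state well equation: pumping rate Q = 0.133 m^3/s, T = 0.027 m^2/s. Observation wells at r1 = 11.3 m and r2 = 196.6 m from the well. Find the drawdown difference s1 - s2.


Thiem equation: s1 - s2 = Q/(2*pi*T) * ln(r2/r1).
ln(r2/r1) = ln(196.6/11.3) = 2.8564.
Q/(2*pi*T) = 0.133 / (2*pi*0.027) = 0.133 / 0.1696 = 0.784.
s1 - s2 = 0.784 * 2.8564 = 2.2394 m.

2.2394


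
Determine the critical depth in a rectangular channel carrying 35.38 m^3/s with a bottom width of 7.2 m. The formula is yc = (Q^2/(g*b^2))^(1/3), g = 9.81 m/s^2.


Using yc = (Q^2 / (g * b^2))^(1/3):
Q^2 = 35.38^2 = 1251.74.
g * b^2 = 9.81 * 7.2^2 = 9.81 * 51.84 = 508.55.
Q^2 / (g*b^2) = 1251.74 / 508.55 = 2.4614.
yc = 2.4614^(1/3) = 1.3502 m.

1.3502


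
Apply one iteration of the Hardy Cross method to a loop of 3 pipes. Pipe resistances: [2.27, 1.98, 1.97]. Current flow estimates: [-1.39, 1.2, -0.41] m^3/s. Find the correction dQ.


Numerator terms (r*Q*|Q|): 2.27*-1.39*|-1.39| = -4.3859; 1.98*1.2*|1.2| = 2.8512; 1.97*-0.41*|-0.41| = -0.3312.
Sum of numerator = -1.8658.
Denominator terms (r*|Q|): 2.27*|-1.39| = 3.1553; 1.98*|1.2| = 2.376; 1.97*|-0.41| = 0.8077.
2 * sum of denominator = 2 * 6.339 = 12.678.
dQ = --1.8658 / 12.678 = 0.1472 m^3/s.

0.1472


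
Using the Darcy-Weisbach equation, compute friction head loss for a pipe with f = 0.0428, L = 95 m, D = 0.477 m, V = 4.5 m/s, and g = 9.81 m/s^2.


Darcy-Weisbach equation: h_f = f * (L/D) * V^2/(2g).
f * L/D = 0.0428 * 95/0.477 = 8.5241.
V^2/(2g) = 4.5^2 / (2*9.81) = 20.25 / 19.62 = 1.0321 m.
h_f = 8.5241 * 1.0321 = 8.798 m.

8.798


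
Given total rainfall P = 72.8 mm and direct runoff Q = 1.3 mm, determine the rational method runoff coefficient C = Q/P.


The runoff coefficient C = runoff depth / rainfall depth.
C = 1.3 / 72.8
  = 0.0179.

0.0179


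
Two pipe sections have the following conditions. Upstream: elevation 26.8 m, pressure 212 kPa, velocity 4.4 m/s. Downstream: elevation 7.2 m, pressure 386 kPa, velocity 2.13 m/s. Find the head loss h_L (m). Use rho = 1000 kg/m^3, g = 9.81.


Total head at each section: H = z + p/(rho*g) + V^2/(2g).
H1 = 26.8 + 212*1000/(1000*9.81) + 4.4^2/(2*9.81)
   = 26.8 + 21.611 + 0.9867
   = 49.397 m.
H2 = 7.2 + 386*1000/(1000*9.81) + 2.13^2/(2*9.81)
   = 7.2 + 39.348 + 0.2312
   = 46.779 m.
h_L = H1 - H2 = 49.397 - 46.779 = 2.619 m.

2.619


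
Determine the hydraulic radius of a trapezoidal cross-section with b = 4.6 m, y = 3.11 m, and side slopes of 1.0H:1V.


For a trapezoidal section with side slope z:
A = (b + z*y)*y = (4.6 + 1.0*3.11)*3.11 = 23.978 m^2.
P = b + 2*y*sqrt(1 + z^2) = 4.6 + 2*3.11*sqrt(1 + 1.0^2) = 13.396 m.
R = A/P = 23.978 / 13.396 = 1.7899 m.

1.7899


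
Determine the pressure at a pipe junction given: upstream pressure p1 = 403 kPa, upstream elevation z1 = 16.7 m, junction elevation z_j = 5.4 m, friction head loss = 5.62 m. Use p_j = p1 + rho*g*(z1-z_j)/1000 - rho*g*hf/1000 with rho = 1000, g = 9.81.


Junction pressure: p_j = p1 + rho*g*(z1 - z_j)/1000 - rho*g*hf/1000.
Elevation term = 1000*9.81*(16.7 - 5.4)/1000 = 110.853 kPa.
Friction term = 1000*9.81*5.62/1000 = 55.132 kPa.
p_j = 403 + 110.853 - 55.132 = 458.72 kPa.

458.72


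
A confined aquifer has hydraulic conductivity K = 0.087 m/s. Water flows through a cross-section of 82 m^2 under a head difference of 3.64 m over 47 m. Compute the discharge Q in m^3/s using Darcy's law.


Darcy's law: Q = K * A * i, where i = dh/L.
Hydraulic gradient i = 3.64 / 47 = 0.077447.
Q = 0.087 * 82 * 0.077447
  = 0.5525 m^3/s.

0.5525


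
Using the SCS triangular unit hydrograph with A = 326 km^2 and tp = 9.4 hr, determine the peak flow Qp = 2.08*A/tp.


SCS formula: Qp = 2.08 * A / tp.
Qp = 2.08 * 326 / 9.4
   = 678.08 / 9.4
   = 72.14 m^3/s per cm.

72.14


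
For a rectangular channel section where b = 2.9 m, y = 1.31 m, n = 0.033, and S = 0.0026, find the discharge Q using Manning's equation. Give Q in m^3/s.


For a rectangular channel, the cross-sectional area A = b * y = 2.9 * 1.31 = 3.8 m^2.
The wetted perimeter P = b + 2y = 2.9 + 2*1.31 = 5.52 m.
Hydraulic radius R = A/P = 3.8/5.52 = 0.6882 m.
Velocity V = (1/n)*R^(2/3)*S^(1/2) = (1/0.033)*0.6882^(2/3)*0.0026^(1/2) = 1.2045 m/s.
Discharge Q = A * V = 3.8 * 1.2045 = 4.576 m^3/s.

4.576


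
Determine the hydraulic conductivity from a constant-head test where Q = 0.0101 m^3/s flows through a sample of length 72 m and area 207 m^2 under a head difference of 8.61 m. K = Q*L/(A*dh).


From K = Q*L / (A*dh):
Numerator: Q*L = 0.0101 * 72 = 0.7272.
Denominator: A*dh = 207 * 8.61 = 1782.27.
K = 0.7272 / 1782.27 = 0.000408 m/s.

0.000408


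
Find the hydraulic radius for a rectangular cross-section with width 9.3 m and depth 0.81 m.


For a rectangular section:
Flow area A = b * y = 9.3 * 0.81 = 7.53 m^2.
Wetted perimeter P = b + 2y = 9.3 + 2*0.81 = 10.92 m.
Hydraulic radius R = A/P = 7.53 / 10.92 = 0.6898 m.

0.6898


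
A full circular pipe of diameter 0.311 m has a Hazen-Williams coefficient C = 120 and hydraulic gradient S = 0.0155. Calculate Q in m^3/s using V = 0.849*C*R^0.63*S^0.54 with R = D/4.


For a full circular pipe, R = D/4 = 0.311/4 = 0.0777 m.
V = 0.849 * 120 * 0.0777^0.63 * 0.0155^0.54
  = 0.849 * 120 * 0.200051 * 0.105385
  = 2.1479 m/s.
Pipe area A = pi*D^2/4 = pi*0.311^2/4 = 0.076 m^2.
Q = A * V = 0.076 * 2.1479 = 0.1632 m^3/s.

0.1632


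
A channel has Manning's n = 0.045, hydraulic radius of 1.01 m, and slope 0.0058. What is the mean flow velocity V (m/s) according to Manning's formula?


Manning's equation gives V = (1/n) * R^(2/3) * S^(1/2).
First, compute R^(2/3) = 1.01^(2/3) = 1.0067.
Next, S^(1/2) = 0.0058^(1/2) = 0.076158.
Then 1/n = 1/0.045 = 22.22.
V = 22.22 * 1.0067 * 0.076158 = 1.7037 m/s.

1.7037


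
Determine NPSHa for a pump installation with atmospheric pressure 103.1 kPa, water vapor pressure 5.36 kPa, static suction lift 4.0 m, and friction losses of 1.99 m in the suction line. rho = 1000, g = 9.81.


NPSHa = p_atm/(rho*g) - z_s - hf_s - p_vap/(rho*g).
p_atm/(rho*g) = 103.1*1000 / (1000*9.81) = 10.51 m.
p_vap/(rho*g) = 5.36*1000 / (1000*9.81) = 0.546 m.
NPSHa = 10.51 - 4.0 - 1.99 - 0.546
      = 3.97 m.

3.97


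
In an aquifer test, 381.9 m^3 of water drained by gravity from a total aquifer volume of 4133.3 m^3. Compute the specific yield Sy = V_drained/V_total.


Specific yield Sy = Volume drained / Total volume.
Sy = 381.9 / 4133.3
   = 0.0924.

0.0924


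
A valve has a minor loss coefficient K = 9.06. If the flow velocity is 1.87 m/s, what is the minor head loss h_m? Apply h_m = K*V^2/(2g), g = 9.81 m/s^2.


Minor loss formula: h_m = K * V^2/(2g).
V^2 = 1.87^2 = 3.4969.
V^2/(2g) = 3.4969 / 19.62 = 0.1782 m.
h_m = 9.06 * 0.1782 = 1.6148 m.

1.6148


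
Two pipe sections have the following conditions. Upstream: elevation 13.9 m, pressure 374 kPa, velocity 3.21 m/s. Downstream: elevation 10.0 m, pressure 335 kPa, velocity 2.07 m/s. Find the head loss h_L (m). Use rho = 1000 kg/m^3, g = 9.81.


Total head at each section: H = z + p/(rho*g) + V^2/(2g).
H1 = 13.9 + 374*1000/(1000*9.81) + 3.21^2/(2*9.81)
   = 13.9 + 38.124 + 0.5252
   = 52.55 m.
H2 = 10.0 + 335*1000/(1000*9.81) + 2.07^2/(2*9.81)
   = 10.0 + 34.149 + 0.2184
   = 44.367 m.
h_L = H1 - H2 = 52.55 - 44.367 = 8.182 m.

8.182


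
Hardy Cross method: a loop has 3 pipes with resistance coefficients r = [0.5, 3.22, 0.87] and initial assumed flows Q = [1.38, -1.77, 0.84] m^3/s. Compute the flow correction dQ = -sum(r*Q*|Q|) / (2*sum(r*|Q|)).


Numerator terms (r*Q*|Q|): 0.5*1.38*|1.38| = 0.9522; 3.22*-1.77*|-1.77| = -10.0879; 0.87*0.84*|0.84| = 0.6139.
Sum of numerator = -8.5219.
Denominator terms (r*|Q|): 0.5*|1.38| = 0.69; 3.22*|-1.77| = 5.6994; 0.87*|0.84| = 0.7308.
2 * sum of denominator = 2 * 7.1202 = 14.2404.
dQ = --8.5219 / 14.2404 = 0.5984 m^3/s.

0.5984


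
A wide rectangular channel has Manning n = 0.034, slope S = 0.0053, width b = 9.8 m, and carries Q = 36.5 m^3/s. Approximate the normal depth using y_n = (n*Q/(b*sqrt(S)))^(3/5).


We use the wide-channel approximation y_n = (n*Q/(b*sqrt(S)))^(3/5).
sqrt(S) = sqrt(0.0053) = 0.072801.
Numerator: n*Q = 0.034 * 36.5 = 1.241.
Denominator: b*sqrt(S) = 9.8 * 0.072801 = 0.71345.
arg = 1.7394.
y_n = 1.7394^(3/5) = 1.3939 m.

1.3939


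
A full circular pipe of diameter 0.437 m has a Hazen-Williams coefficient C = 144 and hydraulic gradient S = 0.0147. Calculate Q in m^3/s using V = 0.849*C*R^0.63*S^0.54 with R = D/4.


For a full circular pipe, R = D/4 = 0.437/4 = 0.1092 m.
V = 0.849 * 144 * 0.1092^0.63 * 0.0147^0.54
  = 0.849 * 144 * 0.247859 * 0.102412
  = 3.1033 m/s.
Pipe area A = pi*D^2/4 = pi*0.437^2/4 = 0.15 m^2.
Q = A * V = 0.15 * 3.1033 = 0.4655 m^3/s.

0.4655


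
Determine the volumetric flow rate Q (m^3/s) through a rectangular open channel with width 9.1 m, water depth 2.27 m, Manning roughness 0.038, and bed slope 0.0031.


For a rectangular channel, the cross-sectional area A = b * y = 9.1 * 2.27 = 20.66 m^2.
The wetted perimeter P = b + 2y = 9.1 + 2*2.27 = 13.64 m.
Hydraulic radius R = A/P = 20.66/13.64 = 1.5144 m.
Velocity V = (1/n)*R^(2/3)*S^(1/2) = (1/0.038)*1.5144^(2/3)*0.0031^(1/2) = 1.9323 m/s.
Discharge Q = A * V = 20.66 * 1.9323 = 39.915 m^3/s.

39.915


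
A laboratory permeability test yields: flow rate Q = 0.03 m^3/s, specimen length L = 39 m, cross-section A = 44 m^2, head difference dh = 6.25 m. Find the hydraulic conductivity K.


From K = Q*L / (A*dh):
Numerator: Q*L = 0.03 * 39 = 1.17.
Denominator: A*dh = 44 * 6.25 = 275.0.
K = 1.17 / 275.0 = 0.004255 m/s.

0.004255


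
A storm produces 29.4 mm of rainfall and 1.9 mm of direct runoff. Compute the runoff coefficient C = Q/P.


The runoff coefficient C = runoff depth / rainfall depth.
C = 1.9 / 29.4
  = 0.0646.

0.0646


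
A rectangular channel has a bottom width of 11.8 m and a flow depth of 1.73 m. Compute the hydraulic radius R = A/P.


For a rectangular section:
Flow area A = b * y = 11.8 * 1.73 = 20.41 m^2.
Wetted perimeter P = b + 2y = 11.8 + 2*1.73 = 15.26 m.
Hydraulic radius R = A/P = 20.41 / 15.26 = 1.3377 m.

1.3377


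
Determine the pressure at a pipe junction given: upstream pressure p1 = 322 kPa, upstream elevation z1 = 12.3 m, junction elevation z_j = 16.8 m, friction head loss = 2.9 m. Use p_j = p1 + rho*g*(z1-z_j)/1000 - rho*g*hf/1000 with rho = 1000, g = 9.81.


Junction pressure: p_j = p1 + rho*g*(z1 - z_j)/1000 - rho*g*hf/1000.
Elevation term = 1000*9.81*(12.3 - 16.8)/1000 = -44.145 kPa.
Friction term = 1000*9.81*2.9/1000 = 28.449 kPa.
p_j = 322 + -44.145 - 28.449 = 249.41 kPa.

249.41


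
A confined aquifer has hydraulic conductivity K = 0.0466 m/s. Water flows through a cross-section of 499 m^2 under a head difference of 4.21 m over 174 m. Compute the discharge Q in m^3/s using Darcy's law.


Darcy's law: Q = K * A * i, where i = dh/L.
Hydraulic gradient i = 4.21 / 174 = 0.024195.
Q = 0.0466 * 499 * 0.024195
  = 0.5626 m^3/s.

0.5626


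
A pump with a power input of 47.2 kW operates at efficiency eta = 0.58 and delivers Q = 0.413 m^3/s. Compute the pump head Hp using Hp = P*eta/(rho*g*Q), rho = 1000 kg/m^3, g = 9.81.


Pump head formula: Hp = P * eta / (rho * g * Q).
Numerator: P * eta = 47.2 * 1000 * 0.58 = 27376.0 W.
Denominator: rho * g * Q = 1000 * 9.81 * 0.413 = 4051.53.
Hp = 27376.0 / 4051.53 = 6.76 m.

6.76


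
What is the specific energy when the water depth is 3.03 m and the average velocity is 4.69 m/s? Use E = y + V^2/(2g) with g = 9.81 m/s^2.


Specific energy E = y + V^2/(2g).
Velocity head = V^2/(2g) = 4.69^2 / (2*9.81) = 21.9961 / 19.62 = 1.1211 m.
E = 3.03 + 1.1211 = 4.1511 m.

4.1511


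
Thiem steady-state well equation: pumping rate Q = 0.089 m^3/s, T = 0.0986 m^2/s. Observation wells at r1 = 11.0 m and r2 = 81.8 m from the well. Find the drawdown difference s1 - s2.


Thiem equation: s1 - s2 = Q/(2*pi*T) * ln(r2/r1).
ln(r2/r1) = ln(81.8/11.0) = 2.0064.
Q/(2*pi*T) = 0.089 / (2*pi*0.0986) = 0.089 / 0.6195 = 0.1437.
s1 - s2 = 0.1437 * 2.0064 = 0.2882 m.

0.2882


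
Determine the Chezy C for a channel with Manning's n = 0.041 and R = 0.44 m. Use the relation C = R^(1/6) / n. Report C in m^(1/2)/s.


The Chezy coefficient relates to Manning's n through C = R^(1/6) / n.
R^(1/6) = 0.44^(1/6) = 0.872118.
C = 0.872118 / 0.041 = 21.27 m^(1/2)/s.

21.27


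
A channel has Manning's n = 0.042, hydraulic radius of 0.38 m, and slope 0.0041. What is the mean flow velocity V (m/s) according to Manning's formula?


Manning's equation gives V = (1/n) * R^(2/3) * S^(1/2).
First, compute R^(2/3) = 0.38^(2/3) = 0.5246.
Next, S^(1/2) = 0.0041^(1/2) = 0.064031.
Then 1/n = 1/0.042 = 23.81.
V = 23.81 * 0.5246 * 0.064031 = 0.7998 m/s.

0.7998


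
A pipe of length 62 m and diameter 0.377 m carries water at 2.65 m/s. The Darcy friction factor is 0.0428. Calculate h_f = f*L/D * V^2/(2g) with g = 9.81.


Darcy-Weisbach equation: h_f = f * (L/D) * V^2/(2g).
f * L/D = 0.0428 * 62/0.377 = 7.0387.
V^2/(2g) = 2.65^2 / (2*9.81) = 7.0225 / 19.62 = 0.3579 m.
h_f = 7.0387 * 0.3579 = 2.519 m.

2.519


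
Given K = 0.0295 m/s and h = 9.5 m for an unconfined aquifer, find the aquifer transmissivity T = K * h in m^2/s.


Transmissivity is defined as T = K * h.
T = 0.0295 * 9.5
  = 0.2802 m^2/s.

0.2802


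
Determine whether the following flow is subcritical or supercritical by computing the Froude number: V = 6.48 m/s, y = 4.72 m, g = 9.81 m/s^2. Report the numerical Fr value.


The Froude number is defined as Fr = V / sqrt(g*y).
g*y = 9.81 * 4.72 = 46.3032.
sqrt(g*y) = sqrt(46.3032) = 6.8046.
Fr = 6.48 / 6.8046 = 0.9523.
Since Fr < 1, the flow is subcritical.

0.9523


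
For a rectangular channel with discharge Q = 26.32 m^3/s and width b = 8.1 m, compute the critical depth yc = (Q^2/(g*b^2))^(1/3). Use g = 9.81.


Using yc = (Q^2 / (g * b^2))^(1/3):
Q^2 = 26.32^2 = 692.74.
g * b^2 = 9.81 * 8.1^2 = 9.81 * 65.61 = 643.63.
Q^2 / (g*b^2) = 692.74 / 643.63 = 1.0763.
yc = 1.0763^(1/3) = 1.0248 m.

1.0248


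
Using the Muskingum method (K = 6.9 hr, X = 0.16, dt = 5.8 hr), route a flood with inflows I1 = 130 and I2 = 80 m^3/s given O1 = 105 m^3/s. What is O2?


Muskingum coefficients:
denom = 2*K*(1-X) + dt = 2*6.9*(1-0.16) + 5.8 = 17.392.
C0 = (dt - 2*K*X)/denom = (5.8 - 2*6.9*0.16)/17.392 = 0.2065.
C1 = (dt + 2*K*X)/denom = (5.8 + 2*6.9*0.16)/17.392 = 0.4604.
C2 = (2*K*(1-X) - dt)/denom = 0.333.
O2 = C0*I2 + C1*I1 + C2*O1
   = 0.2065*80 + 0.4604*130 + 0.333*105
   = 111.35 m^3/s.

111.35


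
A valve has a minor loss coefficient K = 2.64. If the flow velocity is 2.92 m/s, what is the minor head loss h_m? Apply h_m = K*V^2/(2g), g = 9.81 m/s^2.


Minor loss formula: h_m = K * V^2/(2g).
V^2 = 2.92^2 = 8.5264.
V^2/(2g) = 8.5264 / 19.62 = 0.4346 m.
h_m = 2.64 * 0.4346 = 1.1473 m.

1.1473


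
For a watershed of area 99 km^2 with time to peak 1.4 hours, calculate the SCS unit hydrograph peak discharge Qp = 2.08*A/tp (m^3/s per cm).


SCS formula: Qp = 2.08 * A / tp.
Qp = 2.08 * 99 / 1.4
   = 205.92 / 1.4
   = 147.09 m^3/s per cm.

147.09


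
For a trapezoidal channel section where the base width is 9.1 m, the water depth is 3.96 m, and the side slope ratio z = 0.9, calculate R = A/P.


For a trapezoidal section with side slope z:
A = (b + z*y)*y = (9.1 + 0.9*3.96)*3.96 = 50.149 m^2.
P = b + 2*y*sqrt(1 + z^2) = 9.1 + 2*3.96*sqrt(1 + 0.9^2) = 19.755 m.
R = A/P = 50.149 / 19.755 = 2.5385 m.

2.5385


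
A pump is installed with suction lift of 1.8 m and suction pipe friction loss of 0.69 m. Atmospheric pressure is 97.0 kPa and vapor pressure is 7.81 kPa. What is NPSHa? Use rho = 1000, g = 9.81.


NPSHa = p_atm/(rho*g) - z_s - hf_s - p_vap/(rho*g).
p_atm/(rho*g) = 97.0*1000 / (1000*9.81) = 9.888 m.
p_vap/(rho*g) = 7.81*1000 / (1000*9.81) = 0.796 m.
NPSHa = 9.888 - 1.8 - 0.69 - 0.796
      = 6.6 m.

6.6


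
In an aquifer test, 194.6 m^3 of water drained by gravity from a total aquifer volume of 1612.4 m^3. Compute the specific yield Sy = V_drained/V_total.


Specific yield Sy = Volume drained / Total volume.
Sy = 194.6 / 1612.4
   = 0.1207.

0.1207


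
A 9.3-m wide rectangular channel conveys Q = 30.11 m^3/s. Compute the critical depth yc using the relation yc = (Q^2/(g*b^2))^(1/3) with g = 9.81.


Using yc = (Q^2 / (g * b^2))^(1/3):
Q^2 = 30.11^2 = 906.61.
g * b^2 = 9.81 * 9.3^2 = 9.81 * 86.49 = 848.47.
Q^2 / (g*b^2) = 906.61 / 848.47 = 1.0685.
yc = 1.0685^(1/3) = 1.0223 m.

1.0223


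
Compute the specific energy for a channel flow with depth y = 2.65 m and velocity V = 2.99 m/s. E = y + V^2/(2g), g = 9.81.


Specific energy E = y + V^2/(2g).
Velocity head = V^2/(2g) = 2.99^2 / (2*9.81) = 8.9401 / 19.62 = 0.4557 m.
E = 2.65 + 0.4557 = 3.1057 m.

3.1057


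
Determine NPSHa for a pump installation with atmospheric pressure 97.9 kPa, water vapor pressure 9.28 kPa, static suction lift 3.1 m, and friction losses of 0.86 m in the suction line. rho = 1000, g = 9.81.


NPSHa = p_atm/(rho*g) - z_s - hf_s - p_vap/(rho*g).
p_atm/(rho*g) = 97.9*1000 / (1000*9.81) = 9.98 m.
p_vap/(rho*g) = 9.28*1000 / (1000*9.81) = 0.946 m.
NPSHa = 9.98 - 3.1 - 0.86 - 0.946
      = 5.07 m.

5.07


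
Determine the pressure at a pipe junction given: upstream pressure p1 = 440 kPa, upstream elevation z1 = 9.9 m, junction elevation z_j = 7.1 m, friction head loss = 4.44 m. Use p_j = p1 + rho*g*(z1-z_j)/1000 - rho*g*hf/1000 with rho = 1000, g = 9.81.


Junction pressure: p_j = p1 + rho*g*(z1 - z_j)/1000 - rho*g*hf/1000.
Elevation term = 1000*9.81*(9.9 - 7.1)/1000 = 27.468 kPa.
Friction term = 1000*9.81*4.44/1000 = 43.556 kPa.
p_j = 440 + 27.468 - 43.556 = 423.91 kPa.

423.91


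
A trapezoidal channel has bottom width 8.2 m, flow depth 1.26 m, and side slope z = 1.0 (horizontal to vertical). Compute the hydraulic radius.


For a trapezoidal section with side slope z:
A = (b + z*y)*y = (8.2 + 1.0*1.26)*1.26 = 11.92 m^2.
P = b + 2*y*sqrt(1 + z^2) = 8.2 + 2*1.26*sqrt(1 + 1.0^2) = 11.764 m.
R = A/P = 11.92 / 11.764 = 1.0132 m.

1.0132


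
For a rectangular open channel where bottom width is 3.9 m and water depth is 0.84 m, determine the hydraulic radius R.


For a rectangular section:
Flow area A = b * y = 3.9 * 0.84 = 3.28 m^2.
Wetted perimeter P = b + 2y = 3.9 + 2*0.84 = 5.58 m.
Hydraulic radius R = A/P = 3.28 / 5.58 = 0.5871 m.

0.5871


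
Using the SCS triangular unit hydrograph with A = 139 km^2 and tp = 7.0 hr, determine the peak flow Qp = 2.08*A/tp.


SCS formula: Qp = 2.08 * A / tp.
Qp = 2.08 * 139 / 7.0
   = 289.12 / 7.0
   = 41.3 m^3/s per cm.

41.3


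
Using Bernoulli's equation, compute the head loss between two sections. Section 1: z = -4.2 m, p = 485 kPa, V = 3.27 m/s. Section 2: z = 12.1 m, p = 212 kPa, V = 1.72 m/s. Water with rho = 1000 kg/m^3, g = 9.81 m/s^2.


Total head at each section: H = z + p/(rho*g) + V^2/(2g).
H1 = -4.2 + 485*1000/(1000*9.81) + 3.27^2/(2*9.81)
   = -4.2 + 49.439 + 0.545
   = 45.784 m.
H2 = 12.1 + 212*1000/(1000*9.81) + 1.72^2/(2*9.81)
   = 12.1 + 21.611 + 0.1508
   = 33.861 m.
h_L = H1 - H2 = 45.784 - 33.861 = 11.923 m.

11.923


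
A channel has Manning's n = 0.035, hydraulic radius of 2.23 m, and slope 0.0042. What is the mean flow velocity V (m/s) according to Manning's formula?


Manning's equation gives V = (1/n) * R^(2/3) * S^(1/2).
First, compute R^(2/3) = 2.23^(2/3) = 1.7069.
Next, S^(1/2) = 0.0042^(1/2) = 0.064807.
Then 1/n = 1/0.035 = 28.57.
V = 28.57 * 1.7069 * 0.064807 = 3.1605 m/s.

3.1605
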